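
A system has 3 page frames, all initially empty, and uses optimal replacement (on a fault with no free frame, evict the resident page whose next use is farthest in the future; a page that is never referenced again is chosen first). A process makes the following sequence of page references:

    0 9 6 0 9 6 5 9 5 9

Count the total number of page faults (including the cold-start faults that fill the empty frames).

4

0 -> miss, frames (0)
9 -> miss, frames (0 9)
6 -> miss, frames (0 9 6)
0 -> hit
9 -> hit
6 -> hit
5 -> miss, evict 6, frames (0 9 5)
9 -> hit
5 -> hit
9 -> hit
Page faults: 4.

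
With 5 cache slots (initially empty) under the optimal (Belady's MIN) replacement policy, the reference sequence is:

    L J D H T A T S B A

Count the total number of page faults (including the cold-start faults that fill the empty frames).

L → fault, frames [L]
J → fault, frames [L, J]
D → fault, frames [L, J, D]
H → fault, frames [L, J, D, H]
T → fault, frames [L, J, D, H, T]
A → fault, evict H, frames [L, J, D, T, A]
T → hit
S → fault, evict T, frames [L, J, D, A, S]
B → fault, evict S, frames [L, J, D, A, B]
A → hit
Page faults: 8.

8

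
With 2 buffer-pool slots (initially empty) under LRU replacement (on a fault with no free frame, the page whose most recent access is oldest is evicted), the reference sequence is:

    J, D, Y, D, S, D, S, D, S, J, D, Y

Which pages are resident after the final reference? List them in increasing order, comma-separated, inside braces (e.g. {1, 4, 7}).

J → fault, frames {J}
D → fault, frames {J,D}
Y → fault, evict J, frames {D,Y}
D → hit
S → fault, evict Y, frames {D,S}
D → hit
S → hit
D → hit
S → hit
J → fault, evict D, frames {S,J}
D → fault, evict S, frames {J,D}
Y → fault, evict J, frames {D,Y}

{D, Y}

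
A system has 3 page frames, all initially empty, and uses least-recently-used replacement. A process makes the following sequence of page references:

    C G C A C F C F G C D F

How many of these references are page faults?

C: miss, frames [C]
G: miss, frames [C, G]
C: hit
A: miss, frames [G, C, A]
C: hit
F: miss, evict G, frames [A, C, F]
C: hit
F: hit
G: miss, evict A, frames [C, F, G]
C: hit
D: miss, evict F, frames [G, C, D]
F: miss, evict G, frames [C, D, F]
Page faults: 7.

7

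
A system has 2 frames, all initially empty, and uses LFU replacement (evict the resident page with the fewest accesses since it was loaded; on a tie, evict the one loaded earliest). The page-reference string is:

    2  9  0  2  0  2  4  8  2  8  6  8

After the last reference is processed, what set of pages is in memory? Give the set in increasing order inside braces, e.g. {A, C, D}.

{2, 8}

2 → fault, frames {2}
9 → fault, frames {2,9}
0 → fault, evict 2, frames {9,0}
2 → fault, evict 9, frames {0,2}
0 → hit
2 → hit
4 → fault, evict 0, frames {2,4}
8 → fault, evict 4, frames {2,8}
2 → hit
8 → hit
6 → fault, evict 8, frames {2,6}
8 → fault, evict 6, frames {2,8}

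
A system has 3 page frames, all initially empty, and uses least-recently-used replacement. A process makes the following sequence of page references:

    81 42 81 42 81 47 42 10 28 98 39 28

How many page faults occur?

81 -> miss, frames [81]
42 -> miss, frames [81, 42]
81 -> hit
42 -> hit
81 -> hit
47 -> miss, frames [42, 81, 47]
42 -> hit
10 -> miss, evict 81, frames [47, 42, 10]
28 -> miss, evict 47, frames [42, 10, 28]
98 -> miss, evict 42, frames [10, 28, 98]
39 -> miss, evict 10, frames [28, 98, 39]
28 -> hit
Page faults: 7.

7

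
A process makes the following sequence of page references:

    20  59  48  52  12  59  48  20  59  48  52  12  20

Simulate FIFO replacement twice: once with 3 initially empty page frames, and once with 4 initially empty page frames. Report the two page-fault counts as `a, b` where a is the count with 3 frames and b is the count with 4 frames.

3 frames: F F F F F F F F . . F F . → 10 faults.
4 frames: F F F F F . . F F F F F F → 11 faults.
11 > 10: adding a frame increased faults — Belady's anomaly.

10, 11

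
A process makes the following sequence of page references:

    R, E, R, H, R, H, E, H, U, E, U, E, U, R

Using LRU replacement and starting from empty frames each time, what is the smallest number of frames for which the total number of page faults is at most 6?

3

f=1: 14 faults
f=2: 7 faults
f=3: 5 faults
f=4: 4 faults
Smallest f with faults ≤ 6 is 3.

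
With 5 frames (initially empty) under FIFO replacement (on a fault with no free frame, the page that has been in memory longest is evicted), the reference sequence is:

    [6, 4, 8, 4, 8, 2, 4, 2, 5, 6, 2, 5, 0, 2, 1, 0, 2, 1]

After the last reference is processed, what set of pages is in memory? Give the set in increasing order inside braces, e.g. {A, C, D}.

6 → fault, frames [6]
4 → fault, frames [6, 4]
8 → fault, frames [6, 4, 8]
4 → hit
8 → hit
2 → fault, frames [6, 4, 8, 2]
4 → hit
2 → hit
5 → fault, frames [6, 4, 8, 2, 5]
6 → hit
2 → hit
5 → hit
0 → fault, evict 6, frames [4, 8, 2, 5, 0]
2 → hit
1 → fault, evict 4, frames [8, 2, 5, 0, 1]
0 → hit
2 → hit
1 → hit

{0, 1, 2, 5, 8}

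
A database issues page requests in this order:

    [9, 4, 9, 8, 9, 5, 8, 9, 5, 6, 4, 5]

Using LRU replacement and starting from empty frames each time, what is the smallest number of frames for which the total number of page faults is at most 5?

f=1: 12 faults
f=2: 10 faults
f=3: 6 faults
f=4: 6 faults
f=5: 5 faults
Smallest f with faults ≤ 5 is 5.

5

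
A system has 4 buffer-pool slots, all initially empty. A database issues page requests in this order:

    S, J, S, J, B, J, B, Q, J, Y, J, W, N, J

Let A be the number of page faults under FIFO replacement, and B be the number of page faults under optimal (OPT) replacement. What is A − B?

Under FIFO: F F . . F . . F . F . F F F → 8 faults.
Under OPT: F F . . F . . F . F . F F . → 7 faults.
A − B = 8 − 7 = 1.

1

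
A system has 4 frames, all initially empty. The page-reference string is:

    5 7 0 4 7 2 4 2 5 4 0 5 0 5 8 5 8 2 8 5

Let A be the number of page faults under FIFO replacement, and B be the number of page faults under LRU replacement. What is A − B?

-2

Under FIFO: F F F F . F . . F . . . . . F . . . . . → 7 faults.
Under LRU: F F F F . F . . F . F . . . F . . F . . → 9 faults.
A − B = 7 − 9 = -2.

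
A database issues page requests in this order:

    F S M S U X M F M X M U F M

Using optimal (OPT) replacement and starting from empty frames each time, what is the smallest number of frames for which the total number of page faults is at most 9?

2

f=1: 14 faults
f=2: 9 faults
f=3: 6 faults
f=4: 5 faults
f=5: 5 faults
Smallest f with faults ≤ 9 is 2.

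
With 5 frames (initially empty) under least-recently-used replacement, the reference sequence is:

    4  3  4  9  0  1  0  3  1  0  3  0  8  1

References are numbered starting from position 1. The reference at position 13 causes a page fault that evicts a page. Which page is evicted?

4

pos 1: 4 → miss, frames [4]
pos 2: 3 → miss, frames [4, 3]
pos 3: 4 → hit
pos 4: 9 → miss, frames [3, 4, 9]
pos 5: 0 → miss, frames [3, 4, 9, 0]
pos 6: 1 → miss, frames [3, 4, 9, 0, 1]
pos 7: 0 → hit
pos 8: 3 → hit
pos 9: 1 → hit
pos 10: 0 → hit
pos 11: 3 → hit
pos 12: 0 → hit
pos 13: 8 → miss, evict 4, frames [9, 1, 3, 0, 8]
At position 13, page 4 is evicted.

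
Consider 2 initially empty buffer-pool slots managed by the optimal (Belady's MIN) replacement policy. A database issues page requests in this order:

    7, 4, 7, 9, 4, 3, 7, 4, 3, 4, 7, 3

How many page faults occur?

7

7 -> miss, frames [7]
4 -> miss, frames [7, 4]
7 -> hit
9 -> miss, evict 7, frames [4, 9]
4 -> hit
3 -> miss, evict 9, frames [4, 3]
7 -> miss, evict 3, frames [4, 7]
4 -> hit
3 -> miss, evict 7, frames [4, 3]
4 -> hit
7 -> miss, evict 4, frames [3, 7]
3 -> hit
Page faults: 7.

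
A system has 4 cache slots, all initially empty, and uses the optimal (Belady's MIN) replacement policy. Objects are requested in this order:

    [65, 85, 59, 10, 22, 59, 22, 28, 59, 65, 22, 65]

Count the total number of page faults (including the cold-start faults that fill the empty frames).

6

65 → miss, frames {65}
85 → miss, frames {65,85}
59 → miss, frames {65,85,59}
10 → miss, frames {65,85,59,10}
22 → miss, evict 10, frames {65,85,59,22}
59 → hit
22 → hit
28 → miss, evict 85, frames {65,59,22,28}
59 → hit
65 → hit
22 → hit
65 → hit
Page faults: 6.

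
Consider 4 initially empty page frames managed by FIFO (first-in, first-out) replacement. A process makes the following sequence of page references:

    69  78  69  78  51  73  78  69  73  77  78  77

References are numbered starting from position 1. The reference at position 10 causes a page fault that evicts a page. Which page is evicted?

pos 1: 69 -> fault, frames [69]
pos 2: 78 -> fault, frames [69, 78]
pos 3: 69 -> hit
pos 4: 78 -> hit
pos 5: 51 -> fault, frames [69, 78, 51]
pos 6: 73 -> fault, frames [69, 78, 51, 73]
pos 7: 78 -> hit
pos 8: 69 -> hit
pos 9: 73 -> hit
pos 10: 77 -> fault, evict 69, frames [78, 51, 73, 77]
At position 10, page 69 is evicted.

69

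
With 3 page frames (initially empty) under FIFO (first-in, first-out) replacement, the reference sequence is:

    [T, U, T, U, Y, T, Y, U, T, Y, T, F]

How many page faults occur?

T: miss, frames {T}
U: miss, frames {T,U}
T: hit
U: hit
Y: miss, frames {T,U,Y}
T: hit
Y: hit
U: hit
T: hit
Y: hit
T: hit
F: miss, evict T, frames {U,Y,F}
Page faults: 4.

4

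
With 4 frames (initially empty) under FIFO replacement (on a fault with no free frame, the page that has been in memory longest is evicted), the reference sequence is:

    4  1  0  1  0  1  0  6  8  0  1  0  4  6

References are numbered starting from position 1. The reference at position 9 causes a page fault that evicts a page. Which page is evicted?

4

pos 1: 4: fault, frames [4]
pos 2: 1: fault, frames [4, 1]
pos 3: 0: fault, frames [4, 1, 0]
pos 4: 1: hit
pos 5: 0: hit
pos 6: 1: hit
pos 7: 0: hit
pos 8: 6: fault, frames [4, 1, 0, 6]
pos 9: 8: fault, evict 4, frames [1, 0, 6, 8]
At position 9, page 4 is evicted.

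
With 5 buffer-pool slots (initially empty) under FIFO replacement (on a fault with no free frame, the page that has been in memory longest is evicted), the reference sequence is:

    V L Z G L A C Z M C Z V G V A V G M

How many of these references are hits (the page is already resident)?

10

V -> fault, frames {V}
L -> fault, frames {V,L}
Z -> fault, frames {V,L,Z}
G -> fault, frames {V,L,Z,G}
L -> hit
A -> fault, frames {V,L,Z,G,A}
C -> fault, evict V, frames {L,Z,G,A,C}
Z -> hit
M -> fault, evict L, frames {Z,G,A,C,M}
C -> hit
Z -> hit
V -> fault, evict Z, frames {G,A,C,M,V}
G -> hit
V -> hit
A -> hit
V -> hit
G -> hit
M -> hit
Hits: 10.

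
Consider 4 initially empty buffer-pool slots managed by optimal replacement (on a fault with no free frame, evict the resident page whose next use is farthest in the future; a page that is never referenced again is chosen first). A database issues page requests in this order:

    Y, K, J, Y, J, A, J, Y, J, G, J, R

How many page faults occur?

6

Y → fault, frames (Y)
K → fault, frames (Y K)
J → fault, frames (Y K J)
Y → hit
J → hit
A → fault, frames (Y K J A)
J → hit
Y → hit
J → hit
G → fault, evict A, frames (Y K J G)
J → hit
R → fault, evict G, frames (Y K J R)
Page faults: 6.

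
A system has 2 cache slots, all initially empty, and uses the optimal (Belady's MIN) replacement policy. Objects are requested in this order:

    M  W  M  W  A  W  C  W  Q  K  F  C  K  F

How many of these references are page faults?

M: miss, frames {M}
W: miss, frames {M,W}
M: hit
W: hit
A: miss, evict M, frames {W,A}
W: hit
C: miss, evict A, frames {W,C}
W: hit
Q: miss, evict W, frames {C,Q}
K: miss, evict Q, frames {C,K}
F: miss, evict K, frames {C,F}
C: hit
K: miss, evict C, frames {F,K}
F: hit
Page faults: 8.

8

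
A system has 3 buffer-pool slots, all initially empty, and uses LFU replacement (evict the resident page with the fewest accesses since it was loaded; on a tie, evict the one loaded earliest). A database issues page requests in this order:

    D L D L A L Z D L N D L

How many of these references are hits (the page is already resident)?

D -> fault, frames [D]
L -> fault, frames [D, L]
D -> hit
L -> hit
A -> fault, frames [D, L, A]
L -> hit
Z -> fault, evict A, frames [D, L, Z]
D -> hit
L -> hit
N -> fault, evict Z, frames [D, L, N]
D -> hit
L -> hit
Hits: 7.

7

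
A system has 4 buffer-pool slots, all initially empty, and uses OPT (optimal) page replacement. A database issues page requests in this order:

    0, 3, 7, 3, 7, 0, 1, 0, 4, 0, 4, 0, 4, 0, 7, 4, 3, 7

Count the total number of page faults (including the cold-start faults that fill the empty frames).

5

0 -> miss, frames (0)
3 -> miss, frames (0 3)
7 -> miss, frames (0 3 7)
3 -> hit
7 -> hit
0 -> hit
1 -> miss, frames (0 3 7 1)
0 -> hit
4 -> miss, evict 1, frames (0 3 7 4)
0 -> hit
4 -> hit
0 -> hit
4 -> hit
0 -> hit
7 -> hit
4 -> hit
3 -> hit
7 -> hit
Page faults: 5.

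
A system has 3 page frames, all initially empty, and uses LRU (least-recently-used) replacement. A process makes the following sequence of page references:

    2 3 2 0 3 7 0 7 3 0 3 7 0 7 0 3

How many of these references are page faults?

4

2 → miss, frames (2)
3 → miss, frames (2 3)
2 → hit
0 → miss, frames (3 2 0)
3 → hit
7 → miss, evict 2, frames (0 3 7)
0 → hit
7 → hit
3 → hit
0 → hit
3 → hit
7 → hit
0 → hit
7 → hit
0 → hit
3 → hit
Page faults: 4.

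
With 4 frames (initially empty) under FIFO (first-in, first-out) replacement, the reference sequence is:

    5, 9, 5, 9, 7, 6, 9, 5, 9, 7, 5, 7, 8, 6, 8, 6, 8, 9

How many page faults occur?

5 -> fault, frames (5)
9 -> fault, frames (5 9)
5 -> hit
9 -> hit
7 -> fault, frames (5 9 7)
6 -> fault, frames (5 9 7 6)
9 -> hit
5 -> hit
9 -> hit
7 -> hit
5 -> hit
7 -> hit
8 -> fault, evict 5, frames (9 7 6 8)
6 -> hit
8 -> hit
6 -> hit
8 -> hit
9 -> hit
Page faults: 5.

5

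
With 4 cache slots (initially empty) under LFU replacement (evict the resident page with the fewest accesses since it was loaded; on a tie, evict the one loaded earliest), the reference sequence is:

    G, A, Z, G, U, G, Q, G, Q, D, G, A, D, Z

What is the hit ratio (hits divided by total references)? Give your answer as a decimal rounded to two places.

G: fault, frames [G]
A: fault, frames [G, A]
Z: fault, frames [G, A, Z]
G: hit
U: fault, frames [G, A, Z, U]
G: hit
Q: fault, evict A, frames [G, Z, U, Q]
G: hit
Q: hit
D: fault, evict Z, frames [G, U, Q, D]
G: hit
A: fault, evict U, frames [G, Q, D, A]
D: hit
Z: fault, evict A, frames [G, Q, D, Z]
Hits: 6 of 14 references → 6/14 = 0.4286.

0.43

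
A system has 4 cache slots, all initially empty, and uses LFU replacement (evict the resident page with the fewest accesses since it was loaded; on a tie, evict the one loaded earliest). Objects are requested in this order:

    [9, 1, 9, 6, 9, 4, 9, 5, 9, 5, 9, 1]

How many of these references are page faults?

9 → miss, frames [9]
1 → miss, frames [9, 1]
9 → hit
6 → miss, frames [9, 1, 6]
9 → hit
4 → miss, frames [9, 1, 6, 4]
9 → hit
5 → miss, evict 1, frames [9, 6, 4, 5]
9 → hit
5 → hit
9 → hit
1 → miss, evict 6, frames [9, 4, 5, 1]
Page faults: 6.

6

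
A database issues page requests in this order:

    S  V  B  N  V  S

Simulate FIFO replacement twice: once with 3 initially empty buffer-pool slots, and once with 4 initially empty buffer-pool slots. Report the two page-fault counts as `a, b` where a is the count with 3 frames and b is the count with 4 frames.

3 frames: F F F F . F → 5 faults.
4 frames: F F F F . . → 4 faults.
4 < 5: adding a frame reduced faults, as is typical.

5, 4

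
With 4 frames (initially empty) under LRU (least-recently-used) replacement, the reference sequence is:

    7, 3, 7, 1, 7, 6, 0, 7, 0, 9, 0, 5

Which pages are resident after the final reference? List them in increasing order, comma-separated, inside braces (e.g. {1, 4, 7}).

{0, 5, 7, 9}

7 → miss, frames [7]
3 → miss, frames [7, 3]
7 → hit
1 → miss, frames [3, 7, 1]
7 → hit
6 → miss, frames [3, 1, 7, 6]
0 → miss, evict 3, frames [1, 7, 6, 0]
7 → hit
0 → hit
9 → miss, evict 1, frames [6, 7, 0, 9]
0 → hit
5 → miss, evict 6, frames [7, 9, 0, 5]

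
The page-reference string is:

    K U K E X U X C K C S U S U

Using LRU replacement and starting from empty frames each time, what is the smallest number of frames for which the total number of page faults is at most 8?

4

f=1: 14 faults
f=2: 9 faults
f=3: 9 faults
f=4: 8 faults
f=5: 6 faults
f=6: 6 faults
Smallest f with faults ≤ 8 is 4.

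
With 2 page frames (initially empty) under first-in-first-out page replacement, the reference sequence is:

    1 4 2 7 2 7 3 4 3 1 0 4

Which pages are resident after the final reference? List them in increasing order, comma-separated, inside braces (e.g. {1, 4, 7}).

{0, 4}

1: fault, frames {1}
4: fault, frames {1,4}
2: fault, evict 1, frames {4,2}
7: fault, evict 4, frames {2,7}
2: hit
7: hit
3: fault, evict 2, frames {7,3}
4: fault, evict 7, frames {3,4}
3: hit
1: fault, evict 3, frames {4,1}
0: fault, evict 4, frames {1,0}
4: fault, evict 1, frames {0,4}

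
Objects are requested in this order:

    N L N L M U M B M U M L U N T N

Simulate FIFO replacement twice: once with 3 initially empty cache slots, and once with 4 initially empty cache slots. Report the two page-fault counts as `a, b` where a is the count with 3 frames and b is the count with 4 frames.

3 frames: F F . . F F . F . . . F . F F . → 8 faults.
4 frames: F F . . F F . F . . . . . F F . → 7 faults.
7 < 8: adding a frame reduced faults, as is typical.

8, 7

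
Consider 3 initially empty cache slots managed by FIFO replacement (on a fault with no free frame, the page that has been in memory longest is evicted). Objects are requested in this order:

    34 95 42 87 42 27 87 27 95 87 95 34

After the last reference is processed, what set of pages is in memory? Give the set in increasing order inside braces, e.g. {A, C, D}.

34 → miss, frames (34)
95 → miss, frames (34 95)
42 → miss, frames (34 95 42)
87 → miss, evict 34, frames (95 42 87)
42 → hit
27 → miss, evict 95, frames (42 87 27)
87 → hit
27 → hit
95 → miss, evict 42, frames (87 27 95)
87 → hit
95 → hit
34 → miss, evict 87, frames (27 95 34)

{27, 34, 95}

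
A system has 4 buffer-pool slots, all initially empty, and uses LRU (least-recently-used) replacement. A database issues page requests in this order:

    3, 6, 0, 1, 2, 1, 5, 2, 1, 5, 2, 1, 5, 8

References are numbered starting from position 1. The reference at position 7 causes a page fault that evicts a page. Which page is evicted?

pos 1: 3: fault, frames {3}
pos 2: 6: fault, frames {3,6}
pos 3: 0: fault, frames {3,6,0}
pos 4: 1: fault, frames {3,6,0,1}
pos 5: 2: fault, evict 3, frames {6,0,1,2}
pos 6: 1: hit
pos 7: 5: fault, evict 6, frames {0,2,1,5}
At position 7, page 6 is evicted.

6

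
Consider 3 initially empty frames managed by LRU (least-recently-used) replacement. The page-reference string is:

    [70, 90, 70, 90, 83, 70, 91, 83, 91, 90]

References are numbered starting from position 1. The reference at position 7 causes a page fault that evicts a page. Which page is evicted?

pos 1: 70 → miss, frames {70}
pos 2: 90 → miss, frames {70,90}
pos 3: 70 → hit
pos 4: 90 → hit
pos 5: 83 → miss, frames {70,90,83}
pos 6: 70 → hit
pos 7: 91 → miss, evict 90, frames {83,70,91}
At position 7, page 90 is evicted.

90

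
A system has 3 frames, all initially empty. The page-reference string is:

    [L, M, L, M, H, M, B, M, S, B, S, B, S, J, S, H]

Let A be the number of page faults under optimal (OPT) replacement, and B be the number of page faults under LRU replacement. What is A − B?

Under OPT: F F . . F . F . F . . . . F . . → 6 faults.
Under LRU: F F . . F . F . F . . . . F . F → 7 faults.
A − B = 6 − 7 = -1.

-1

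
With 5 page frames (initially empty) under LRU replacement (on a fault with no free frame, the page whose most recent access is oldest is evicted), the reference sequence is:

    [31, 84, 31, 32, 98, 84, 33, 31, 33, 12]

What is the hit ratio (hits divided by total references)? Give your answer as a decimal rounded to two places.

0.40

31: miss, frames [31]
84: miss, frames [31, 84]
31: hit
32: miss, frames [84, 31, 32]
98: miss, frames [84, 31, 32, 98]
84: hit
33: miss, frames [31, 32, 98, 84, 33]
31: hit
33: hit
12: miss, evict 32, frames [98, 84, 31, 33, 12]
Hits: 4 of 10 references → 4/10 = 0.4000.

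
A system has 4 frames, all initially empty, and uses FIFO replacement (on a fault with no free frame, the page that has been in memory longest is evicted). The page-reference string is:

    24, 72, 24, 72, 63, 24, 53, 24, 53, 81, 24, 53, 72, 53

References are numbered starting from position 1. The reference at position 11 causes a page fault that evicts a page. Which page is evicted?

pos 1: 24 → fault, frames {24}
pos 2: 72 → fault, frames {24,72}
pos 3: 24 → hit
pos 4: 72 → hit
pos 5: 63 → fault, frames {24,72,63}
pos 6: 24 → hit
pos 7: 53 → fault, frames {24,72,63,53}
pos 8: 24 → hit
pos 9: 53 → hit
pos 10: 81 → fault, evict 24, frames {72,63,53,81}
pos 11: 24 → fault, evict 72, frames {63,53,81,24}
At position 11, page 72 is evicted.

72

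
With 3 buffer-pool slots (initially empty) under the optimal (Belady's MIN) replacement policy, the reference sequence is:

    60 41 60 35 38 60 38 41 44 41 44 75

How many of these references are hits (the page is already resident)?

6

60 -> fault, frames (60)
41 -> fault, frames (60 41)
60 -> hit
35 -> fault, frames (60 41 35)
38 -> fault, evict 35, frames (60 41 38)
60 -> hit
38 -> hit
41 -> hit
44 -> fault, evict 38, frames (60 41 44)
41 -> hit
44 -> hit
75 -> fault, evict 44, frames (60 41 75)
Hits: 6.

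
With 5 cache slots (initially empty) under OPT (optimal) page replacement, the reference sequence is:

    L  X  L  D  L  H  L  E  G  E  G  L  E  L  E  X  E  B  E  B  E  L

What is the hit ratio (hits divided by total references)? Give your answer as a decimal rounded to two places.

0.68

L → fault, frames [L]
X → fault, frames [L, X]
L → hit
D → fault, frames [L, X, D]
L → hit
H → fault, frames [L, X, D, H]
L → hit
E → fault, frames [L, X, D, H, E]
G → fault, evict H, frames [L, X, D, E, G]
E → hit
G → hit
L → hit
E → hit
L → hit
E → hit
X → hit
E → hit
B → fault, evict G, frames [L, X, D, E, B]
E → hit
B → hit
E → hit
L → hit
Hits: 15 of 22 references → 15/22 = 0.6818.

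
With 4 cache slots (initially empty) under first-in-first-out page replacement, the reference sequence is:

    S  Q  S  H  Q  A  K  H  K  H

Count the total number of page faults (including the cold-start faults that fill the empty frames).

5

S → fault, frames {S}
Q → fault, frames {S,Q}
S → hit
H → fault, frames {S,Q,H}
Q → hit
A → fault, frames {S,Q,H,A}
K → fault, evict S, frames {Q,H,A,K}
H → hit
K → hit
H → hit
Page faults: 5.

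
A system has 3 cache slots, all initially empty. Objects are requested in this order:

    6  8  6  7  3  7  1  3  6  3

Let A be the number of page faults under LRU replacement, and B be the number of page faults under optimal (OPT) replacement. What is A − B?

1

Under LRU: F F . F F . F . F . → 6 faults.
Under OPT: F F . F F . F . . . → 5 faults.
A − B = 6 − 5 = 1.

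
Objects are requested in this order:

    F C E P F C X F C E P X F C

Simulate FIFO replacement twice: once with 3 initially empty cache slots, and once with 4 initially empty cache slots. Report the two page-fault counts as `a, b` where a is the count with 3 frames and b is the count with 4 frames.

11, 12

3 frames: F F F F F F F . . F F . F F → 11 faults.
4 frames: F F F F . . F F F F F F F F → 12 faults.
12 > 11: adding a frame increased faults — Belady's anomaly.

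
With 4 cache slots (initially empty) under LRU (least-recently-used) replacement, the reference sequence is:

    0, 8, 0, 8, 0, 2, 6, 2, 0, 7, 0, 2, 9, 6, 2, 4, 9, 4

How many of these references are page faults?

8

0 → fault, frames [0]
8 → fault, frames [0, 8]
0 → hit
8 → hit
0 → hit
2 → fault, frames [8, 0, 2]
6 → fault, frames [8, 0, 2, 6]
2 → hit
0 → hit
7 → fault, evict 8, frames [6, 2, 0, 7]
0 → hit
2 → hit
9 → fault, evict 6, frames [7, 0, 2, 9]
6 → fault, evict 7, frames [0, 2, 9, 6]
2 → hit
4 → fault, evict 0, frames [9, 6, 2, 4]
9 → hit
4 → hit
Page faults: 8.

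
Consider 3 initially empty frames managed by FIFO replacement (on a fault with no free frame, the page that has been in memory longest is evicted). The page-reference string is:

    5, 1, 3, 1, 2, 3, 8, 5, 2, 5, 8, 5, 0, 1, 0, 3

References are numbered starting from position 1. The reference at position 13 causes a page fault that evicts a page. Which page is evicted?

2

pos 1: 5 → miss, frames {5}
pos 2: 1 → miss, frames {5,1}
pos 3: 3 → miss, frames {5,1,3}
pos 4: 1 → hit
pos 5: 2 → miss, evict 5, frames {1,3,2}
pos 6: 3 → hit
pos 7: 8 → miss, evict 1, frames {3,2,8}
pos 8: 5 → miss, evict 3, frames {2,8,5}
pos 9: 2 → hit
pos 10: 5 → hit
pos 11: 8 → hit
pos 12: 5 → hit
pos 13: 0 → miss, evict 2, frames {8,5,0}
At position 13, page 2 is evicted.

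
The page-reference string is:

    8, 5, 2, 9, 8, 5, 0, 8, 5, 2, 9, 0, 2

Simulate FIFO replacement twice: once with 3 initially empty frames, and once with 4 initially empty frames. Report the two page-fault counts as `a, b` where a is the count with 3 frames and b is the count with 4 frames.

3 frames: F F F F F F F . . F F . . → 9 faults.
4 frames: F F F F . . F F F F F F . → 10 faults.
10 > 9: adding a frame increased faults — Belady's anomaly.

9, 10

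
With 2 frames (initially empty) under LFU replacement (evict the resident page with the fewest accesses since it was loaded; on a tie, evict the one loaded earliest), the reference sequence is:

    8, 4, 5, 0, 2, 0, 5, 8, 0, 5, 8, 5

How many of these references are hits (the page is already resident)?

8 → fault, frames [8]
4 → fault, frames [8, 4]
5 → fault, evict 8, frames [4, 5]
0 → fault, evict 4, frames [5, 0]
2 → fault, evict 5, frames [0, 2]
0 → hit
5 → fault, evict 2, frames [0, 5]
8 → fault, evict 5, frames [0, 8]
0 → hit
5 → fault, evict 8, frames [0, 5]
8 → fault, evict 5, frames [0, 8]
5 → fault, evict 8, frames [0, 5]
Hits: 2.

2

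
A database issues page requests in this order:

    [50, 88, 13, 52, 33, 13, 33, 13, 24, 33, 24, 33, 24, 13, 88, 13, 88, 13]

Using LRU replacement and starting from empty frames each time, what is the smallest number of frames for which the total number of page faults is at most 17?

f=1: 18 faults
f=2: 10 faults
f=3: 7 faults
f=4: 7 faults
f=5: 6 faults
f=6: 6 faults
Smallest f with faults ≤ 17 is 2.

2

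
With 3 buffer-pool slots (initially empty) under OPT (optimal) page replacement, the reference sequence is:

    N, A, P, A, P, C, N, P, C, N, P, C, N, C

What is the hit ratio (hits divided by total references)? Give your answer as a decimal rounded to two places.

0.71

N: fault, frames {N}
A: fault, frames {N,A}
P: fault, frames {N,A,P}
A: hit
P: hit
C: fault, evict A, frames {N,P,C}
N: hit
P: hit
C: hit
N: hit
P: hit
C: hit
N: hit
C: hit
Hits: 10 of 14 references → 10/14 = 0.7143.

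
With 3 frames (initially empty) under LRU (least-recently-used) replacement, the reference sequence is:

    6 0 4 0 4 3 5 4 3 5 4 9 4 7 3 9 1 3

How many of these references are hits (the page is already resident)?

8

6: fault, frames (6)
0: fault, frames (6 0)
4: fault, frames (6 0 4)
0: hit
4: hit
3: fault, evict 6, frames (0 4 3)
5: fault, evict 0, frames (4 3 5)
4: hit
3: hit
5: hit
4: hit
9: fault, evict 3, frames (5 4 9)
4: hit
7: fault, evict 5, frames (9 4 7)
3: fault, evict 9, frames (4 7 3)
9: fault, evict 4, frames (7 3 9)
1: fault, evict 7, frames (3 9 1)
3: hit
Hits: 8.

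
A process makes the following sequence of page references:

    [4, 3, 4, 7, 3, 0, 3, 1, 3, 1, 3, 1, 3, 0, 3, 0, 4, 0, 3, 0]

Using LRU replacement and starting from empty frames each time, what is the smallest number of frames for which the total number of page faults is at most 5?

f=1: 20 faults
f=2: 9 faults
f=3: 6 faults
f=4: 6 faults
f=5: 5 faults
Smallest f with faults ≤ 5 is 5.

5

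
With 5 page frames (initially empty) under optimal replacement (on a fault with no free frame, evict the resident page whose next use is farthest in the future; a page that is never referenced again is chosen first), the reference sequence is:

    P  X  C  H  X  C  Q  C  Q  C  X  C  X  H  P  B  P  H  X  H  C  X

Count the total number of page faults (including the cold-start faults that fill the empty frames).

6

P: miss, frames [P]
X: miss, frames [P, X]
C: miss, frames [P, X, C]
H: miss, frames [P, X, C, H]
X: hit
C: hit
Q: miss, frames [P, X, C, H, Q]
C: hit
Q: hit
C: hit
X: hit
C: hit
X: hit
H: hit
P: hit
B: miss, evict Q, frames [P, X, C, H, B]
P: hit
H: hit
X: hit
H: hit
C: hit
X: hit
Page faults: 6.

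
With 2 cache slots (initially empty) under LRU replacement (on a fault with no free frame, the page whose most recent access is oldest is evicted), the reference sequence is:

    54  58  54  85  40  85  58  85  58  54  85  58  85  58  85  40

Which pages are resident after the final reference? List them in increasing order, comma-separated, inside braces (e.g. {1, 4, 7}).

54 → fault, frames (54)
58 → fault, frames (54 58)
54 → hit
85 → fault, evict 58, frames (54 85)
40 → fault, evict 54, frames (85 40)
85 → hit
58 → fault, evict 40, frames (85 58)
85 → hit
58 → hit
54 → fault, evict 85, frames (58 54)
85 → fault, evict 58, frames (54 85)
58 → fault, evict 54, frames (85 58)
85 → hit
58 → hit
85 → hit
40 → fault, evict 58, frames (85 40)

{40, 85}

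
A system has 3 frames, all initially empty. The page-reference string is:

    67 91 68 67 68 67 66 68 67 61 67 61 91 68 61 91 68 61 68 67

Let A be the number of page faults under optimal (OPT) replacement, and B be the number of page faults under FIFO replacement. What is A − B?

-2

Under OPT: F F F . . . F . . F . . F . . . . . . F → 7 faults.
Under FIFO: F F F . . . F . F F . . F F . . . . . F → 9 faults.
A − B = 7 − 9 = -2.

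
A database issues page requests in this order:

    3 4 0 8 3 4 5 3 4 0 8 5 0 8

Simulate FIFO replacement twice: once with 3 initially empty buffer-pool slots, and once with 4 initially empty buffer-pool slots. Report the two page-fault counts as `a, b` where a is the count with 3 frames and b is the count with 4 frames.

3 frames: F F F F F F F . . F F . . . → 9 faults.
4 frames: F F F F . . F F F F F F . . → 10 faults.
10 > 9: adding a frame increased faults — Belady's anomaly.

9, 10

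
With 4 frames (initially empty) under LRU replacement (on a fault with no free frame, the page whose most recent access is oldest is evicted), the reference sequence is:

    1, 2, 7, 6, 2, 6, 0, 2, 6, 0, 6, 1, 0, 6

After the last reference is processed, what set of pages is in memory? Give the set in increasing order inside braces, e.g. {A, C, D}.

1: miss, frames [1]
2: miss, frames [1, 2]
7: miss, frames [1, 2, 7]
6: miss, frames [1, 2, 7, 6]
2: hit
6: hit
0: miss, evict 1, frames [7, 2, 6, 0]
2: hit
6: hit
0: hit
6: hit
1: miss, evict 7, frames [2, 0, 6, 1]
0: hit
6: hit

{0, 1, 2, 6}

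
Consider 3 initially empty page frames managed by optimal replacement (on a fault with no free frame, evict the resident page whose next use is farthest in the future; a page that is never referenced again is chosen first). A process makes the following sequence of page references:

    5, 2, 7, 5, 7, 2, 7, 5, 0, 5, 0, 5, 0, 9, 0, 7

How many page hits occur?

5 -> miss, frames [5]
2 -> miss, frames [5, 2]
7 -> miss, frames [5, 2, 7]
5 -> hit
7 -> hit
2 -> hit
7 -> hit
5 -> hit
0 -> miss, evict 2, frames [5, 7, 0]
5 -> hit
0 -> hit
5 -> hit
0 -> hit
9 -> miss, evict 5, frames [7, 0, 9]
0 -> hit
7 -> hit
Hits: 11.

11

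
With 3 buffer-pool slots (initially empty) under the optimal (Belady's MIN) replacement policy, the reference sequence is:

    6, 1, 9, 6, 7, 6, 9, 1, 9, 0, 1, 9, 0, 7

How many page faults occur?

6 → miss, frames (6)
1 → miss, frames (6 1)
9 → miss, frames (6 1 9)
6 → hit
7 → miss, evict 1, frames (6 9 7)
6 → hit
9 → hit
1 → miss, evict 6, frames (9 7 1)
9 → hit
0 → miss, evict 7, frames (9 1 0)
1 → hit
9 → hit
0 → hit
7 → miss, evict 0, frames (9 1 7)
Page faults: 7.

7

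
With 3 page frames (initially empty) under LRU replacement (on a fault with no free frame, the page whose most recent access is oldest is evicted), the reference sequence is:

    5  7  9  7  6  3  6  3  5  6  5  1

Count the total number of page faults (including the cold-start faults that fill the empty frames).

5: fault, frames (5)
7: fault, frames (5 7)
9: fault, frames (5 7 9)
7: hit
6: fault, evict 5, frames (9 7 6)
3: fault, evict 9, frames (7 6 3)
6: hit
3: hit
5: fault, evict 7, frames (6 3 5)
6: hit
5: hit
1: fault, evict 3, frames (6 5 1)
Page faults: 7.

7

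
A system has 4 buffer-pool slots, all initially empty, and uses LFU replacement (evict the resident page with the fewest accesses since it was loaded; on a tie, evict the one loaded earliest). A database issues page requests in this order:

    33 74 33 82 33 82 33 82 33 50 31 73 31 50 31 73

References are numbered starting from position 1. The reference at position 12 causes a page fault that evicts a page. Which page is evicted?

pos 1: 33 → miss, frames {33}
pos 2: 74 → miss, frames {33,74}
pos 3: 33 → hit
pos 4: 82 → miss, frames {33,74,82}
pos 5: 33 → hit
pos 6: 82 → hit
pos 7: 33 → hit
pos 8: 82 → hit
pos 9: 33 → hit
pos 10: 50 → miss, frames {33,74,82,50}
pos 11: 31 → miss, evict 74, frames {33,82,50,31}
pos 12: 73 → miss, evict 50, frames {33,82,31,73}
At position 12, page 50 is evicted.

50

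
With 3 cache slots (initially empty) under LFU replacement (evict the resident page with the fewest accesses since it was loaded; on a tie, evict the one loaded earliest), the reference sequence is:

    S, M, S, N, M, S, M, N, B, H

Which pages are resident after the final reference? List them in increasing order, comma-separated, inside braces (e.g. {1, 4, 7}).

{H, M, S}

S → fault, frames {S}
M → fault, frames {S,M}
S → hit
N → fault, frames {S,M,N}
M → hit
S → hit
M → hit
N → hit
B → fault, evict N, frames {S,M,B}
H → fault, evict B, frames {S,M,H}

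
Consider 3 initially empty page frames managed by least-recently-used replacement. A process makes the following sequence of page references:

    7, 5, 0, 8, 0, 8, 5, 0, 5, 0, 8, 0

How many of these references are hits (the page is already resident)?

8

7 -> miss, frames {7}
5 -> miss, frames {7,5}
0 -> miss, frames {7,5,0}
8 -> miss, evict 7, frames {5,0,8}
0 -> hit
8 -> hit
5 -> hit
0 -> hit
5 -> hit
0 -> hit
8 -> hit
0 -> hit
Hits: 8.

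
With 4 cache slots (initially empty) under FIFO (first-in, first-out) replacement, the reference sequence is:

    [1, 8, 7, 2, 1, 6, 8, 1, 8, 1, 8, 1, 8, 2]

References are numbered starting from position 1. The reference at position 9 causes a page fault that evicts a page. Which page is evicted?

pos 1: 1: miss, frames {1}
pos 2: 8: miss, frames {1,8}
pos 3: 7: miss, frames {1,8,7}
pos 4: 2: miss, frames {1,8,7,2}
pos 5: 1: hit
pos 6: 6: miss, evict 1, frames {8,7,2,6}
pos 7: 8: hit
pos 8: 1: miss, evict 8, frames {7,2,6,1}
pos 9: 8: miss, evict 7, frames {2,6,1,8}
At position 9, page 7 is evicted.

7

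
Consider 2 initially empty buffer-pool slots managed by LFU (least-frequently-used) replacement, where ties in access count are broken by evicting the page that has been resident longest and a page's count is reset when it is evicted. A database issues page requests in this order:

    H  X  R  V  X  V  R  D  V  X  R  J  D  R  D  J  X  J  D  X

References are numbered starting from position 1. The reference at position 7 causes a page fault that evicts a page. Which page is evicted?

pos 1: H: fault, frames (H)
pos 2: X: fault, frames (H X)
pos 3: R: fault, evict H, frames (X R)
pos 4: V: fault, evict X, frames (R V)
pos 5: X: fault, evict R, frames (V X)
pos 6: V: hit
pos 7: R: fault, evict X, frames (V R)
At position 7, page X is evicted.

X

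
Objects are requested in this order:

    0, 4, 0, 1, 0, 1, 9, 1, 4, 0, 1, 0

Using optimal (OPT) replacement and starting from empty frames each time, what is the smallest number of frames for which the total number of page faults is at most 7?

2

f=1: 12 faults
f=2: 6 faults
f=3: 5 faults
f=4: 4 faults
Smallest f with faults ≤ 7 is 2.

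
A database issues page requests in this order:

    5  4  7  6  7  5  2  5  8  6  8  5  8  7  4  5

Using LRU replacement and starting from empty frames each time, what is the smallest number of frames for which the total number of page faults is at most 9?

f=1: 16 faults
f=2: 12 faults
f=3: 11 faults
f=4: 9 faults
f=5: 7 faults
f=6: 6 faults
Smallest f with faults ≤ 9 is 4.

4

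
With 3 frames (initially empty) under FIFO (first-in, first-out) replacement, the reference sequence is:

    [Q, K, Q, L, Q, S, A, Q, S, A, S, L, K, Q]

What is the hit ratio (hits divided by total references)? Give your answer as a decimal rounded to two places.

0.43

Q: fault, frames [Q]
K: fault, frames [Q, K]
Q: hit
L: fault, frames [Q, K, L]
Q: hit
S: fault, evict Q, frames [K, L, S]
A: fault, evict K, frames [L, S, A]
Q: fault, evict L, frames [S, A, Q]
S: hit
A: hit
S: hit
L: fault, evict S, frames [A, Q, L]
K: fault, evict A, frames [Q, L, K]
Q: hit
Hits: 6 of 14 references → 6/14 = 0.4286.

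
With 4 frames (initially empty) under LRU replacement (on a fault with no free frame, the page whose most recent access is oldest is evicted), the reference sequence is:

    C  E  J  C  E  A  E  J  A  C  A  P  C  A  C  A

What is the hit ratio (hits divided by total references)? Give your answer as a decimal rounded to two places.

0.69

C → miss, frames [C]
E → miss, frames [C, E]
J → miss, frames [C, E, J]
C → hit
E → hit
A → miss, frames [J, C, E, A]
E → hit
J → hit
A → hit
C → hit
A → hit
P → miss, evict E, frames [J, C, A, P]
C → hit
A → hit
C → hit
A → hit
Hits: 11 of 16 references → 11/16 = 0.6875.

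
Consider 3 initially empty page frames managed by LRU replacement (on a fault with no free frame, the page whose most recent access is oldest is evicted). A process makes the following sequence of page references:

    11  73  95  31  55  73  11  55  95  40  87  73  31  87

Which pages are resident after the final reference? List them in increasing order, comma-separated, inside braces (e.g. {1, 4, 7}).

{31, 73, 87}

11 → miss, frames (11)
73 → miss, frames (11 73)
95 → miss, frames (11 73 95)
31 → miss, evict 11, frames (73 95 31)
55 → miss, evict 73, frames (95 31 55)
73 → miss, evict 95, frames (31 55 73)
11 → miss, evict 31, frames (55 73 11)
55 → hit
95 → miss, evict 73, frames (11 55 95)
40 → miss, evict 11, frames (55 95 40)
87 → miss, evict 55, frames (95 40 87)
73 → miss, evict 95, frames (40 87 73)
31 → miss, evict 40, frames (87 73 31)
87 → hit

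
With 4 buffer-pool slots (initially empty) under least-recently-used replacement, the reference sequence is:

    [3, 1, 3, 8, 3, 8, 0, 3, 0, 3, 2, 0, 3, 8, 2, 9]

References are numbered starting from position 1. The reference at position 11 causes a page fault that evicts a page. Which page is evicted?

pos 1: 3 → fault, frames (3)
pos 2: 1 → fault, frames (3 1)
pos 3: 3 → hit
pos 4: 8 → fault, frames (1 3 8)
pos 5: 3 → hit
pos 6: 8 → hit
pos 7: 0 → fault, frames (1 3 8 0)
pos 8: 3 → hit
pos 9: 0 → hit
pos 10: 3 → hit
pos 11: 2 → fault, evict 1, frames (8 0 3 2)
At position 11, page 1 is evicted.

1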